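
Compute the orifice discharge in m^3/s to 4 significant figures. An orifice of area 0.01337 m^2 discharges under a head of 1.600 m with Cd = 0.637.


Approach: apply the orifice equation, Q = Cd*A*sqrt(2*g*h).
Q = 0.637 * 0.01337 * sqrt(2*9.81*1.600) = 0.04772 m^3/s
Therefore the orifice discharge = 0.04772 m^3/s.


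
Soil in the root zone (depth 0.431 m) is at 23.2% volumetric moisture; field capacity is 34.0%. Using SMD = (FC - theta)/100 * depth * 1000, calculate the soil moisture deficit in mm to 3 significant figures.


SMD = (34.0 - 23.2)/100 * 0.431 * 1000 = 46.5 mm
Therefore the soil moisture deficit = 46.5 mm.


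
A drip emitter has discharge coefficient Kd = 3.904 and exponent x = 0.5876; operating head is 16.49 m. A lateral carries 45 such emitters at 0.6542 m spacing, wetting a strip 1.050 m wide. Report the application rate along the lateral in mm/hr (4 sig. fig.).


Approach: apply the emitter equation with a lateral mass balance, q = Kd*h^x; Q = n*q; rate = Q/(n*spacing*width).
Step 1 — single emitter flow (q = Kd*h^x):
  q = 3.904 * 16.49^0.5876 = 20.2651 L/hr
Step 2 — total lateral flow: Q = 45 * 20.2651 = 911.929 L/hr
Step 3 — wetted area: A = 45 * 0.6542 * 1.050 = 30.9109 m^2
Step 4 — application rate: Q/A = 911.929/30.9109 = 29.50 mm/hr
Therefore the application rate along the lateral = 29.50 mm/hr.


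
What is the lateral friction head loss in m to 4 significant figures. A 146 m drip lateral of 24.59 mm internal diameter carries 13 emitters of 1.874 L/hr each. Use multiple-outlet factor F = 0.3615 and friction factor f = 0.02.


Approach: apply Darcy-Weisbach with the multiple-outlet F-factor, Q = n*q/(3600*1000) m^3/s; v = Q/A; hf = F*f*(L/D)*(v^2/(2g)).
Q = 13*1.874/(3600*1000) = 6.76722e-06 m^3/s
A = pi*(24.59e-3/2)^2 = 4.74905e-04 m^2, so v = Q/A = 0.0142496 m/s
hf = 0.3615*0.02*(146/0.02459)*(0.0142496^2/(2*9.81)) = 0.0004443 m
Therefore the lateral friction head loss = 0.0004443 m.


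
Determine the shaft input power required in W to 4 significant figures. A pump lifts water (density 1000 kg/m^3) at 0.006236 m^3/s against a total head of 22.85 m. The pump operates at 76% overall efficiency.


Approach: apply hydraulic power then efficiency conversion, P = rho*g*Q*H; P_in = P/eta.
Step 1 — hydraulic power (P = rho*g*Q*H):
  P = 1000 * 9.81 * 0.006236 * 22.85 = 1397.85 W
Step 2 — input power: P_in = P/eta = 1397.85 / 0.76 = 1839 W
Therefore the shaft input power required = 1839 W.


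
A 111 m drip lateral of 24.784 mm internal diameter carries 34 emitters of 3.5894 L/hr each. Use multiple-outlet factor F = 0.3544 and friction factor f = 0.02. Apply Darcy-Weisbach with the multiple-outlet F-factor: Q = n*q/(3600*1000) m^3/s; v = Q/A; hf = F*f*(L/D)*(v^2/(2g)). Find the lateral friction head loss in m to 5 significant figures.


Q = 34*3.5894/(3600*1000) = 3.389989e-05 m^3/s
A = pi*(24.784e-3/2)^2 = 4.824282e-04 m^2, so v = Q/A = 0.07026929 m/s
hf = 0.3544*0.02*(111/0.024784)*(0.07026929^2/(2*9.81)) = 0.0079893 m
Therefore the lateral friction head loss = 0.0079893 m.


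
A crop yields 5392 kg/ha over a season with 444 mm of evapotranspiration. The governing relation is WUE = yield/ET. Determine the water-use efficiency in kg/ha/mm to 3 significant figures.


WUE = 5392 / 444 = 12.1 kg/ha/mm
Therefore the water-use efficiency = 12.1 kg/ha/mm.


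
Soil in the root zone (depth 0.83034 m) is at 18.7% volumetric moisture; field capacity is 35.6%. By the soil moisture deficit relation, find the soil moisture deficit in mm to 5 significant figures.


Approach: apply the soil moisture deficit relation, SMD = (FC - theta)/100 * depth * 1000.
SMD = (35.6 - 18.7)/100 * 0.83034 * 1000 = 140.33 mm
Therefore the soil moisture deficit = 140.33 mm.


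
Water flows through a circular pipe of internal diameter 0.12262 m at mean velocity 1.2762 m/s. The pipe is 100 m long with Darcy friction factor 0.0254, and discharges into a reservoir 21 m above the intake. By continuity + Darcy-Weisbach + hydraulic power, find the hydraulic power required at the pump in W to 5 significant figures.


Approach: apply continuity + Darcy-Weisbach + hydraulic power, Q = A*v; hf = f*(L/D)*(v^2/(2g)); H = static + hf; P = rho*g*Q*H.
Step 1 — flow rate (continuity, Q = A*v):
  A = pi*(0.12262/2)^2 = 0.01180898 m^2
  Q = 0.01180898 * 1.2762 = 0.01507062 m^3/s
Step 2 — friction head loss (Darcy-Weisbach):
  hf = 0.0254 * (100/0.12262) * (1.2762^2 / (2*9.81))
  hf = 1.719534 m
Step 3 — total head: H = 21 + 1.719534 = 22.71953 m
Step 4 — hydraulic power (P = rho*g*Q*H):
  P = 1000 * 9.81 * 0.01507062 * 22.71953 = 3358.9 W
Therefore the hydraulic power required at the pump = 3358.9 W.


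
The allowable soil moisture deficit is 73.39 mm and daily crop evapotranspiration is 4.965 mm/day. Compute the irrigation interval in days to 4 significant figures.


Approach: apply the irrigation interval relation, interval = SMD / ETc.
interval = 73.39 / 4.965 = 14.78 days
Therefore the irrigation interval = 14.78 days.


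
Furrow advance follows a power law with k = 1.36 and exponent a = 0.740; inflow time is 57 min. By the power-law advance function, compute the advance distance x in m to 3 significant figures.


Approach: apply the power-law advance function, x = k*t^a.
x = 1.36 * 57^0.740 = 27.1 m
Therefore the advance distance x = 27.1 m.


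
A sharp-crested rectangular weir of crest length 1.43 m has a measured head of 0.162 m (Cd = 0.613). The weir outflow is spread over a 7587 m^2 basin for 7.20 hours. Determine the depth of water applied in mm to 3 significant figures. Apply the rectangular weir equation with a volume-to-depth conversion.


Approach: apply the rectangular weir equation with a volume-to-depth conversion, Q = (2/3)*Cd*L*sqrt(2g)*H^1.5; d = Q*t/A * 1000.
Step 1 — weir discharge:
  Q = (2/3)*0.613*1.43*sqrt(2*9.81)*0.162^1.5 = 0.16878 m^3/s
Step 2 — volume: V = 0.16878 * 7.20*3600 = 4374.8 m^3
Step 3 — depth: d = V/A * 1000 = 4374.8/7587 * 1000 = 577 mm
Therefore the depth of water applied = 577 mm.


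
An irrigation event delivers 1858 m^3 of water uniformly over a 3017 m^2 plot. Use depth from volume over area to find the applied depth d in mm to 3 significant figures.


Approach: apply depth from volume over area, d = (V/A)*1000.
d = (1858 / 3017) * 1000 = 616 mm
Therefore the applied depth d = 616 mm.


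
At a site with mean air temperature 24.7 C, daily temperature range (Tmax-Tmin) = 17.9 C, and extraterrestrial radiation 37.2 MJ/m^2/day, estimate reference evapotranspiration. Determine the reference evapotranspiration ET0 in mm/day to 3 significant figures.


Approach: apply the Hargreaves-Samani method, ET0 = 0.0023*(Tmean+17.8)*sqrt(Tmax-Tmin)*0.408*Ra.
ET0 = 0.0023*(24.7+17.8)*sqrt(17.9)*0.408*37.2 = 6.28 mm/day
Therefore the reference evapotranspiration ET0 = 6.28 mm/day.


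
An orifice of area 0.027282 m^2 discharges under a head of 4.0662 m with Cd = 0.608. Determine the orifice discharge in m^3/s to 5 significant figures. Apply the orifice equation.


Approach: apply the orifice equation, Q = Cd*A*sqrt(2*g*h).
Q = 0.608 * 0.027282 * sqrt(2*9.81*4.0662) = 0.14816 m^3/s
Therefore the orifice discharge = 0.14816 m^3/s.


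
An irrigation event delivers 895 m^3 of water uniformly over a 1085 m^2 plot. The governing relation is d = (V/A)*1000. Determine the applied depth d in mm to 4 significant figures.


d = (895 / 1085) * 1000 = 824.9 mm
Therefore the applied depth d = 824.9 mm.


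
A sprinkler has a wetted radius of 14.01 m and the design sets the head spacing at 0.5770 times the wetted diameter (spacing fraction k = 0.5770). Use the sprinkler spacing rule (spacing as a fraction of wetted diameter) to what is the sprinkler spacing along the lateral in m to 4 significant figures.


Approach: apply the sprinkler spacing rule (spacing as a fraction of wetted diameter), S = k*(2*R).
S = 0.5770 * (2 * 14.01) = 16.17 m
Therefore the sprinkler spacing along the lateral = 16.17 m.


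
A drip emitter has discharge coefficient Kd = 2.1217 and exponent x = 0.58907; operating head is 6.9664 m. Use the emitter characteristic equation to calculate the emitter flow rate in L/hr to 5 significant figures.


Approach: apply the emitter characteristic equation, q = Kd * h^x.
q = 2.1217 * 6.9664^0.58907 = 6.6569 L/hr
Therefore the emitter flow rate = 6.6569 L/hr.


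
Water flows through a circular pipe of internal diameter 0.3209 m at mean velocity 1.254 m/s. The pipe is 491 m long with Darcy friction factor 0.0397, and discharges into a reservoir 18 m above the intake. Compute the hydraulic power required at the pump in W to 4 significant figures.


Approach: apply continuity + Darcy-Weisbach + hydraulic power, Q = A*v; hf = f*(L/D)*(v^2/(2g)); H = static + hf; P = rho*g*Q*H.
Step 1 — flow rate (continuity, Q = A*v):
  A = pi*(0.3209/2)^2 = 0.0808778 m^2
  Q = 0.0808778 * 1.254 = 0.101421 m^3/s
Step 2 — friction head loss (Darcy-Weisbach):
  hf = 0.0397 * (491/0.3209) * (1.254^2 / (2*9.81))
  hf = 4.86854 m
Step 3 — total head: H = 18 + 4.86854 = 22.8685 m
Step 4 — hydraulic power (P = rho*g*Q*H):
  P = 1000 * 9.81 * 0.101421 * 22.8685 = 22750 W
Therefore the hydraulic power required at the pump = 22750 W.


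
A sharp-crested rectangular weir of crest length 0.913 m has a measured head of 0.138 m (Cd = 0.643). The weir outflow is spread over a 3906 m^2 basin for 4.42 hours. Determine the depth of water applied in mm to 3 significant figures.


Approach: apply the rectangular weir equation with a volume-to-depth conversion, Q = (2/3)*Cd*L*sqrt(2g)*H^1.5; d = Q*t/A * 1000.
Step 1 — weir discharge:
  Q = (2/3)*0.643*0.913*sqrt(2*9.81)*0.138^1.5 = 0.088871 m^3/s
Step 2 — volume: V = 0.088871 * 4.42*3600 = 1414.1 m^3
Step 3 — depth: d = V/A * 1000 = 1414.1/3906 * 1000 = 362 mm
Therefore the depth of water applied = 362 mm.


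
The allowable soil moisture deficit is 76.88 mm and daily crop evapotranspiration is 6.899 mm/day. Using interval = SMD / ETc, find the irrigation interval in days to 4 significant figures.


interval = 76.88 / 6.899 = 11.14 days
Therefore the irrigation interval = 11.14 days.


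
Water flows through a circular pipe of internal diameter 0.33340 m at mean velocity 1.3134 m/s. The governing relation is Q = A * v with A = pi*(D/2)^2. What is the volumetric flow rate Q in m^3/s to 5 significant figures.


A = pi*(0.33340/2)^2 = 0.08730137 m^2
Q = 0.08730137 * 1.3134 = 0.11466 m^3/s
Therefore the volumetric flow rate Q = 0.11466 m^3/s.


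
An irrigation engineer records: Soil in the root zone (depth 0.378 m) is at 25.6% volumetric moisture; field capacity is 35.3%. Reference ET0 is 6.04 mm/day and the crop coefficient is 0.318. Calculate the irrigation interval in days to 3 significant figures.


Approach: apply soil-water budget scheduling, SMD = (FC-theta)/100*depth*1000; ETc = ET0*Kc; interval = SMD/ETc.
Step 1 — soil moisture deficit:
  SMD = (35.3 - 25.6)/100 * 0.378 * 1000 = 36.666 mm
Step 2 — daily crop ET (ETc = ET0*Kc):
  ETc = 6.04 * 0.318 = 1.9207 mm/day
Step 3 — irrigation interval (SMD/ETc):
  interval = 36.666 / 1.9207 = 19.1 days
Therefore the irrigation interval = 19.1 days.


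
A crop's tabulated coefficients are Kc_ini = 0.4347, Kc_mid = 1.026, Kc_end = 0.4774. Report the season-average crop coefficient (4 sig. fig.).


Approach: apply a simple seasonal average, Kc_avg = (Kc_ini + Kc_mid + Kc_end)/3.
Kc_avg = (0.4347 + 1.026 + 0.4774)/3 = 0.6460
Therefore the season-average crop coefficient = 0.6460.


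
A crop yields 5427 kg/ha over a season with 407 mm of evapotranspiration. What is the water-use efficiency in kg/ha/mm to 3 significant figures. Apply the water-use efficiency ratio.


Approach: apply the water-use efficiency ratio, WUE = yield/ET.
WUE = 5427 / 407 = 13.3 kg/ha/mm
Therefore the water-use efficiency = 13.3 kg/ha/mm.


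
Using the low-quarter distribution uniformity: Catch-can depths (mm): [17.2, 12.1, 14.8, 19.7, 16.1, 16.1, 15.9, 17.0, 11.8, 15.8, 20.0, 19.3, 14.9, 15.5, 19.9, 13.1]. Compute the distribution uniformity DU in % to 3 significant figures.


Approach: apply the low-quarter distribution uniformity, DU = (mean of lowest quarter of readings / overall mean)*100.
sorted lowest 4 of 16: [11.8, 12.1, 13.1, 14.8] -> mean = 12.950 mm
overall mean = 16.200 mm
DU = (12.950/16.200)*100 = 79.9 %
Therefore the distribution uniformity DU = 79.9 %.


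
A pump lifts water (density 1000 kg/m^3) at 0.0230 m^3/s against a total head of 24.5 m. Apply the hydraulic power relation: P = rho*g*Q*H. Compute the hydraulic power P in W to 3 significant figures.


P = 1000 * 9.81 * 0.0230 * 24.5 = 5530 W
Therefore the hydraulic power P = 5530 W.


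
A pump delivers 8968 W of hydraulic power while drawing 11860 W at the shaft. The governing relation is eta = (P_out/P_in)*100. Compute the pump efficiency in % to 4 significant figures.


eta = (8968 / 11860) * 100 = 75.62 %
Therefore the pump efficiency = 75.62 %.


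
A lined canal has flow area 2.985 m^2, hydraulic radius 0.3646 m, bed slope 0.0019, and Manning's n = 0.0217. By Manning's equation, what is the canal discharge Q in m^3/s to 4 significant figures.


Approach: apply Manning's equation, Q = (1/n)*A*R^(2/3)*S^(1/2).
Q = (1/0.0217) * 2.985 * 0.3646^(2/3) * 0.0019^(1/2) = 3.060 m^3/s
Therefore the canal discharge Q = 3.060 m^3/s.


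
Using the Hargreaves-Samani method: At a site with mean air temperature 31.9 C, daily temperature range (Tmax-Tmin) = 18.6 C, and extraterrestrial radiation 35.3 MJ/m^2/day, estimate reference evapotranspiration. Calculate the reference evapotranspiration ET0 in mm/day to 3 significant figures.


Approach: apply the Hargreaves-Samani method, ET0 = 0.0023*(Tmean+17.8)*sqrt(Tmax-Tmin)*0.408*Ra.
ET0 = 0.0023*(31.9+17.8)*sqrt(18.6)*0.408*35.3 = 7.10 mm/day
Therefore the reference evapotranspiration ET0 = 7.10 mm/day.


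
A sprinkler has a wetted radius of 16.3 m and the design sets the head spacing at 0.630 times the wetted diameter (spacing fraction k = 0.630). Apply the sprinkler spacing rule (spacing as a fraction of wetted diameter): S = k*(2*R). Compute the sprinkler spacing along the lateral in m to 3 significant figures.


S = 0.630 * (2 * 16.3) = 20.5 m
Therefore the sprinkler spacing along the lateral = 20.5 m.


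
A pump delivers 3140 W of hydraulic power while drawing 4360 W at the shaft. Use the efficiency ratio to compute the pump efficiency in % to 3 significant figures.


Approach: apply the efficiency ratio, eta = (P_out/P_in)*100.
eta = (3140 / 4360) * 100 = 72.0 %
Therefore the pump efficiency = 72.0 %.


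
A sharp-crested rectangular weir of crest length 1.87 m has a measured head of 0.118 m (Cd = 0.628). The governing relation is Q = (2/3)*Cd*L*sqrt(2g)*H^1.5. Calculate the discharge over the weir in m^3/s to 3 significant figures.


Q = (2/3)*0.628*1.87*sqrt(2*9.81)*0.118^1.5 = 0.141 m^3/s
Therefore the discharge over the weir = 0.141 m^3/s.


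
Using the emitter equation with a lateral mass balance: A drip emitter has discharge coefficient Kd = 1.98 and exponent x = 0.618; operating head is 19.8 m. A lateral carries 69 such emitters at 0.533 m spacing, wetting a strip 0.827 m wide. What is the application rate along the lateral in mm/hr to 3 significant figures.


Approach: apply the emitter equation with a lateral mass balance, q = Kd*h^x; Q = n*q; rate = Q/(n*spacing*width).
Step 1 — single emitter flow (q = Kd*h^x):
  q = 1.98 * 19.8^0.618 = 12.532 L/hr
Step 2 — total lateral flow: Q = 69 * 12.532 = 864.68 L/hr
Step 3 — wetted area: A = 69 * 0.533 * 0.827 = 30.415 m^2
Step 4 — application rate: Q/A = 864.68/30.415 = 28.4 mm/hr
Therefore the application rate along the lateral = 28.4 mm/hr.


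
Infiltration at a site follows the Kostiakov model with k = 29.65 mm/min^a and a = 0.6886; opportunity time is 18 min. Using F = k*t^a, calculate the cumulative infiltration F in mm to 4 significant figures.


F = 29.65 * 18^0.6886 = 217.0 mm
Therefore the cumulative infiltration F = 217.0 mm.


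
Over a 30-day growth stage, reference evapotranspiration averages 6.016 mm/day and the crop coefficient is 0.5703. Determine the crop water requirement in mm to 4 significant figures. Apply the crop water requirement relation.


Approach: apply the crop water requirement relation, CWR = ET0 * Kc * days.
CWR = 6.016 * 0.5703 * 30 = 102.9 mm
Therefore the crop water requirement = 102.9 mm.


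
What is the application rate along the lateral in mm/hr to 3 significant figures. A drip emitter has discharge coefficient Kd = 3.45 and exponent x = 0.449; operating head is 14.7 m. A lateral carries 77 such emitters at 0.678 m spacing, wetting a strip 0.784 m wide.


Approach: apply the emitter equation with a lateral mass balance, q = Kd*h^x; Q = n*q; rate = Q/(n*spacing*width).
Step 1 — single emitter flow (q = Kd*h^x):
  q = 3.45 * 14.7^0.449 = 11.533 L/hr
Step 2 — total lateral flow: Q = 77 * 11.533 = 888.05 L/hr
Step 3 — wetted area: A = 77 * 0.678 * 0.784 = 40.930 m^2
Step 4 — application rate: Q/A = 888.05/40.930 = 21.7 mm/hr
Therefore the application rate along the lateral = 21.7 mm/hr.


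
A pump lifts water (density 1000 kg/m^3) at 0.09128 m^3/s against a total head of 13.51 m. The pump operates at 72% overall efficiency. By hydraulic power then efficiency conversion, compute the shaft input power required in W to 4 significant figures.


Approach: apply hydraulic power then efficiency conversion, P = rho*g*Q*H; P_in = P/eta.
Step 1 — hydraulic power (P = rho*g*Q*H):
  P = 1000 * 9.81 * 0.09128 * 13.51 = 12097.6 W
Step 2 — input power: P_in = P/eta = 12097.6 / 0.72 = 16800 W
Therefore the shaft input power required = 16800 W.


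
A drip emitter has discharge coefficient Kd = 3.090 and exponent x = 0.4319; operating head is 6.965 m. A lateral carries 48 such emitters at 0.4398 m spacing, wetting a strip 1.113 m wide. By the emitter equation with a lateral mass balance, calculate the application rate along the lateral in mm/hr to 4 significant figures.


Approach: apply the emitter equation with a lateral mass balance, q = Kd*h^x; Q = n*q; rate = Q/(n*spacing*width).
Step 1 — single emitter flow (q = Kd*h^x):
  q = 3.090 * 6.965^0.4319 = 7.14523 L/hr
Step 2 — total lateral flow: Q = 48 * 7.14523 = 342.971 L/hr
Step 3 — wetted area: A = 48 * 0.4398 * 1.113 = 23.4959 m^2
Step 4 — application rate: Q/A = 342.971/23.4959 = 14.60 mm/hr
Therefore the application rate along the lateral = 14.60 mm/hr.


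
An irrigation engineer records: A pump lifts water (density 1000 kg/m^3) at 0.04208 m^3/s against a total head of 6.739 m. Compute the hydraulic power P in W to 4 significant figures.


Approach: apply the hydraulic power relation, P = rho*g*Q*H.
P = 1000 * 9.81 * 0.04208 * 6.739 = 2782 W
Therefore the hydraulic power P = 2782 W.


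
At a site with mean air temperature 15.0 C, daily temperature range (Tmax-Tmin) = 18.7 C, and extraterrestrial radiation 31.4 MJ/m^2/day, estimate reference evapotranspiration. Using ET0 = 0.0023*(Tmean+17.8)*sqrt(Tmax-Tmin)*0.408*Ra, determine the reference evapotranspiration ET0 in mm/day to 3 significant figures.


ET0 = 0.0023*(15.0+17.8)*sqrt(18.7)*0.408*31.4 = 4.18 mm/day
Therefore the reference evapotranspiration ET0 = 4.18 mm/day.


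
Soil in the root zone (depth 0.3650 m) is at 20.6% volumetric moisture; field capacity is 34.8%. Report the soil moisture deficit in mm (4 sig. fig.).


Approach: apply the soil moisture deficit relation, SMD = (FC - theta)/100 * depth * 1000.
SMD = (34.8 - 20.6)/100 * 0.3650 * 1000 = 51.83 mm
Therefore the soil moisture deficit = 51.83 mm.


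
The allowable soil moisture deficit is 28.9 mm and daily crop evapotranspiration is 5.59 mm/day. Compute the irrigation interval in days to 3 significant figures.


Approach: apply the irrigation interval relation, interval = SMD / ETc.
interval = 28.9 / 5.59 = 5.17 days
Therefore the irrigation interval = 5.17 days.


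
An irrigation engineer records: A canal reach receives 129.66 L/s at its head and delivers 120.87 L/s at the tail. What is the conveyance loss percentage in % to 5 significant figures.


Approach: apply the conveyance loss ratio, loss% = ((Q_head - Q_tail)/Q_head)*100.
loss = ((129.66 - 120.87)/129.66)*100 = 6.7793 %
Therefore the conveyance loss percentage = 6.7793 %.


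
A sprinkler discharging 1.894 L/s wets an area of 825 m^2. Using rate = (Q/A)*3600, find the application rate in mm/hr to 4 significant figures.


rate = (1.894 / 825) * 3600 = 8.265 mm/hr
Therefore the application rate = 8.265 mm/hr.


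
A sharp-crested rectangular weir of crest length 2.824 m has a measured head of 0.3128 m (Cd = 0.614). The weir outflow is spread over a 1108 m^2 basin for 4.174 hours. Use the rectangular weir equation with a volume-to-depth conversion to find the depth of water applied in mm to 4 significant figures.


Approach: apply the rectangular weir equation with a volume-to-depth conversion, Q = (2/3)*Cd*L*sqrt(2g)*H^1.5; d = Q*t/A * 1000.
Step 1 — weir discharge:
  Q = (2/3)*0.614*2.824*sqrt(2*9.81)*0.3128^1.5 = 0.895759 m^3/s
Step 2 — volume: V = 0.895759 * 4.174*3600 = 13460.0 m^3
Step 3 — depth: d = V/A * 1000 = 13460.0/1108 * 1000 = 12150 mm
Therefore the depth of water applied = 12150 mm.


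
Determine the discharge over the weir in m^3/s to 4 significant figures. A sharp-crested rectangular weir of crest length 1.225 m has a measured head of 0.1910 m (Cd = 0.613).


Approach: apply the rectangular weir equation, Q = (2/3)*Cd*L*sqrt(2g)*H^1.5.
Q = (2/3)*0.613*1.225*sqrt(2*9.81)*0.1910^1.5 = 0.1851 m^3/s
Therefore the discharge over the weir = 0.1851 m^3/s.


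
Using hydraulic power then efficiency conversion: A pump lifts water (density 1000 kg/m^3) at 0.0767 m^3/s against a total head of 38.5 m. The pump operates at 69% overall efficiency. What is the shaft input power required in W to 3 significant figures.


Approach: apply hydraulic power then efficiency conversion, P = rho*g*Q*H; P_in = P/eta.
Step 1 — hydraulic power (P = rho*g*Q*H):
  P = 1000 * 9.81 * 0.0767 * 38.5 = 28968 W
Step 2 — input power: P_in = P/eta = 28968 / 0.69 = 42000 W
Therefore the shaft input power required = 42000 W.


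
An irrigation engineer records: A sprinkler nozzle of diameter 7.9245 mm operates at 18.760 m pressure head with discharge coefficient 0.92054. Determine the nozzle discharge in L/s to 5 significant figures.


Approach: apply the orifice equation, Q = Cd*A*sqrt(2*g*h), A = pi*(d/2)^2.
A = pi*(7.9245e-3/2)^2 = 4.932120e-05 m^2
Q = 0.92054 * 4.932120e-05 * sqrt(2*9.81*18.760) * 1000 = 0.87105 L/s
Therefore the nozzle discharge = 0.87105 L/s.


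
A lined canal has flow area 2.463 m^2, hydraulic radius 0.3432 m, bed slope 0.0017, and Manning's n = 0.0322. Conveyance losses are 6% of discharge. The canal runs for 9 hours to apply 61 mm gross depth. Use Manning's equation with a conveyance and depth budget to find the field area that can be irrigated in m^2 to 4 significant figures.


Approach: apply Manning's equation with a conveyance and depth budget, Q = (1/n)*A*R^(2/3)*S^(1/2); Q_field = Q*(1-loss); Area = Q_field*t/(d/1000).
Step 1 — canal discharge (Manning's equation):
  Q = (1/0.0322) * 2.463 * 0.3432^(2/3) * 0.0017^(1/2) = 1.54596 m^3/s
Step 2 — delivered flow: Q_field = 1.54596*(1 - 6/100) = 1.45320 m^3/s
Step 3 — volume delivered: V = 1.45320 * 9*3600 = 47083.7 m^3
Step 4 — area served: A = V / (depth/1000) = 47083.7 / 0.061 = 771900 m^2
Therefore the field area that can be irrigated = 771900 m^2.


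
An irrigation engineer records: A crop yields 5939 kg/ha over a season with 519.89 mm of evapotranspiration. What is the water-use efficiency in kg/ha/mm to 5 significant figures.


Approach: apply the water-use efficiency ratio, WUE = yield/ET.
WUE = 5939 / 519.89 = 11.424 kg/ha/mm
Therefore the water-use efficiency = 11.424 kg/ha/mm.


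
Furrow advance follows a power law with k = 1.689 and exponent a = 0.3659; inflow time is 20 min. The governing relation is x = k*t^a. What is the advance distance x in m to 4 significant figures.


x = 1.689 * 20^0.3659 = 5.054 m
Therefore the advance distance x = 5.054 m.


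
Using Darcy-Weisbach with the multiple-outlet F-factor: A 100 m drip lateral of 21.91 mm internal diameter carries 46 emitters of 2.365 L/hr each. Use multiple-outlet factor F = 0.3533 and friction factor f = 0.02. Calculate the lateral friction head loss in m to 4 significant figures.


Approach: apply Darcy-Weisbach with the multiple-outlet F-factor, Q = n*q/(3600*1000) m^3/s; v = Q/A; hf = F*f*(L/D)*(v^2/(2g)).
Q = 46*2.365/(3600*1000) = 3.02194e-05 m^3/s
A = pi*(21.91e-3/2)^2 = 3.77029e-04 m^2, so v = Q/A = 0.0801515 m/s
hf = 0.3533*0.02*(100/0.02191)*(0.0801515^2/(2*9.81)) = 0.01056 m
Therefore the lateral friction head loss = 0.01056 m.


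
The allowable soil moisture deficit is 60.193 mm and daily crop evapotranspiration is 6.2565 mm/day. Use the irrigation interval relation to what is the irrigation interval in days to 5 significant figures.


Approach: apply the irrigation interval relation, interval = SMD / ETc.
interval = 60.193 / 6.2565 = 9.6209 days
Therefore the irrigation interval = 9.6209 days.


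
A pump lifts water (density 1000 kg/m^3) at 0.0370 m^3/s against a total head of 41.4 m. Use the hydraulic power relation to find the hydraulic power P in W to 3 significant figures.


Approach: apply the hydraulic power relation, P = rho*g*Q*H.
P = 1000 * 9.81 * 0.0370 * 41.4 = 15000 W
Therefore the hydraulic power P = 15000 W.


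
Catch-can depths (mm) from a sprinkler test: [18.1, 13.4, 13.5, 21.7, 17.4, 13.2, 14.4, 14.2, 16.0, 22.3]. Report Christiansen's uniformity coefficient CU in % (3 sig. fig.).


Approach: apply Christiansen's uniformity coefficient, CU = (1 - mean_abs_deviation/mean)*100.
mean = 16.420 mm
mean |d_i - mean| = 2.7640 mm
CU = (1 - 2.7640/16.420)*100 = 83.2 %
Therefore Christiansen's uniformity coefficient CU = 83.2 %.


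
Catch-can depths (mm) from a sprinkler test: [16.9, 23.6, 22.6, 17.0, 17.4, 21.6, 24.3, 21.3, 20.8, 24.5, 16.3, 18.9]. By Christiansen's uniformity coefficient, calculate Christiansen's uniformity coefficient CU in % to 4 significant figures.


Approach: apply Christiansen's uniformity coefficient, CU = (1 - mean_abs_deviation/mean)*100.
mean = 20.4333 mm
mean |d_i - mean| = 2.61111 mm
CU = (1 - 2.61111/20.4333)*100 = 87.22 %
Therefore Christiansen's uniformity coefficient CU = 87.22 %.


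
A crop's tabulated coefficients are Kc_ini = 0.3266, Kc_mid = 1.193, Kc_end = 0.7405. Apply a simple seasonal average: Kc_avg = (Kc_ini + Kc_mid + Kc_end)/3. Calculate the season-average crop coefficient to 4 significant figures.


Kc_avg = (0.3266 + 1.193 + 0.7405)/3 = 0.7534
Therefore the season-average crop coefficient = 0.7534.


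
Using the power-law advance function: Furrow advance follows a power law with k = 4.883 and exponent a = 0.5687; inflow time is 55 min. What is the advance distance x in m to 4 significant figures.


Approach: apply the power-law advance function, x = k*t^a.
x = 4.883 * 55^0.5687 = 47.69 m
Therefore the advance distance x = 47.69 m.


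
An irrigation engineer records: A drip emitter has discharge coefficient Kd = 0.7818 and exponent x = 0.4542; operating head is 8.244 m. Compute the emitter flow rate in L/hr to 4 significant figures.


Approach: apply the emitter characteristic equation, q = Kd * h^x.
q = 0.7818 * 8.244^0.4542 = 2.038 L/hr
Therefore the emitter flow rate = 2.038 L/hr.


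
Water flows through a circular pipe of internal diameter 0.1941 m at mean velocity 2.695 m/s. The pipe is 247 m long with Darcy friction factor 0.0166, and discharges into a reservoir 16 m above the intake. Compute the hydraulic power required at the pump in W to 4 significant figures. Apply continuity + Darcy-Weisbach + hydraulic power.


Approach: apply continuity + Darcy-Weisbach + hydraulic power, Q = A*v; hf = f*(L/D)*(v^2/(2g)); H = static + hf; P = rho*g*Q*H.
Step 1 — flow rate (continuity, Q = A*v):
  A = pi*(0.1941/2)^2 = 0.0295897 m^2
  Q = 0.0295897 * 2.695 = 0.0797443 m^3/s
Step 2 — friction head loss (Darcy-Weisbach):
  hf = 0.0166 * (247/0.1941) * (2.695^2 / (2*9.81))
  hf = 7.81984 m
Step 3 — total head: H = 16 + 7.81984 = 23.8198 m
Step 4 — hydraulic power (P = rho*g*Q*H):
  P = 1000 * 9.81 * 0.0797443 * 23.8198 = 18630 W
Therefore the hydraulic power required at the pump = 18630 W.


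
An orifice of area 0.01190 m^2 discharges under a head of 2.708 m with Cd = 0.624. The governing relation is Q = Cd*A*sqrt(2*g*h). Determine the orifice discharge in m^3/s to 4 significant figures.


Q = 0.624 * 0.01190 * sqrt(2*9.81*2.708) = 0.05413 m^3/s
Therefore the orifice discharge = 0.05413 m^3/s.


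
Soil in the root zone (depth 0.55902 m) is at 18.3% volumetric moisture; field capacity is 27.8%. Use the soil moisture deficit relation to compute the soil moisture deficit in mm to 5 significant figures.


Approach: apply the soil moisture deficit relation, SMD = (FC - theta)/100 * depth * 1000.
SMD = (27.8 - 18.3)/100 * 0.55902 * 1000 = 53.107 mm
Therefore the soil moisture deficit = 53.107 mm.


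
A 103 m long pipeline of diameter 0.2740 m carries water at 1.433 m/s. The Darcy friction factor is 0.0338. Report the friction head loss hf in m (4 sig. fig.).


Approach: apply the Darcy-Weisbach equation, hf = f*(L/D)*(v^2/(2g)).
hf = 0.0338 * (103/0.2740) * (1.433^2 / (2*9.81))
hf = 1.330 m
Therefore the friction head loss hf = 1.330 m.


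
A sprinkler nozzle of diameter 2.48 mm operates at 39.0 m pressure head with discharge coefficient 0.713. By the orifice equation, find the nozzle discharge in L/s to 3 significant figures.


Approach: apply the orifice equation, Q = Cd*A*sqrt(2*g*h), A = pi*(d/2)^2.
A = pi*(2.48e-3/2)^2 = 4.8305e-06 m^2
Q = 0.713 * 4.8305e-06 * sqrt(2*9.81*39.0) * 1000 = 0.0953 L/s
Therefore the nozzle discharge = 0.0953 L/s.


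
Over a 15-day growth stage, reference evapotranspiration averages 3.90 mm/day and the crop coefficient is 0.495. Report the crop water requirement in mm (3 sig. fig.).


Approach: apply the crop water requirement relation, CWR = ET0 * Kc * days.
CWR = 3.90 * 0.495 * 15 = 29.0 mm
Therefore the crop water requirement = 29.0 mm.


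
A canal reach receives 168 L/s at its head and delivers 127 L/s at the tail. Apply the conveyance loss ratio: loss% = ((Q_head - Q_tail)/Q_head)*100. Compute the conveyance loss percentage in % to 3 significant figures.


loss = ((168 - 127)/168)*100 = 24.4 %
Therefore the conveyance loss percentage = 24.4 %.


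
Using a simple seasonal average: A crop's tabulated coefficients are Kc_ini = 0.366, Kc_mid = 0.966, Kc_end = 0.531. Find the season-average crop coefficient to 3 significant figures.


Approach: apply a simple seasonal average, Kc_avg = (Kc_ini + Kc_mid + Kc_end)/3.
Kc_avg = (0.366 + 0.966 + 0.531)/3 = 0.621
Therefore the season-average crop coefficient = 0.621.


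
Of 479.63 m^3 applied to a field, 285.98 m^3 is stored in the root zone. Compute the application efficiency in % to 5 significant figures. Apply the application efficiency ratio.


Approach: apply the application efficiency ratio, Ea = (stored/applied)*100.
Ea = (285.98/479.63)*100 = 59.625 %
Therefore the application efficiency = 59.625 %.


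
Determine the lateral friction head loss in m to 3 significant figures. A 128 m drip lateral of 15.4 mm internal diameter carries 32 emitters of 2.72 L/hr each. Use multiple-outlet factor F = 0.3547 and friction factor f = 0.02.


Approach: apply Darcy-Weisbach with the multiple-outlet F-factor, Q = n*q/(3600*1000) m^3/s; v = Q/A; hf = F*f*(L/D)*(v^2/(2g)).
Q = 32*2.72/(3600*1000) = 2.4178e-05 m^3/s
A = pi*(15.4e-3/2)^2 = 1.8627e-04 m^2, so v = Q/A = 0.12980 m/s
hf = 0.3547*0.02*(128/0.0154)*(0.12980^2/(2*9.81)) = 0.0506 m
Therefore the lateral friction head loss = 0.0506 m.


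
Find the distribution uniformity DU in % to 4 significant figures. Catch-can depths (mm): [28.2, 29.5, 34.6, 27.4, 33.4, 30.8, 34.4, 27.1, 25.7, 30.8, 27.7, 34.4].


Approach: apply the low-quarter distribution uniformity, DU = (mean of lowest quarter of readings / overall mean)*100.
sorted lowest 3 of 12: [25.7, 27.1, 27.4] -> mean = 26.7333 mm
overall mean = 30.3333 mm
DU = (26.7333/30.3333)*100 = 88.13 %
Therefore the distribution uniformity DU = 88.13 %.


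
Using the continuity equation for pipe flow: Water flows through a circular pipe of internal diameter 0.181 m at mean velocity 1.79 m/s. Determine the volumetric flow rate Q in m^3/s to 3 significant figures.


Approach: apply the continuity equation for pipe flow, Q = A * v with A = pi*(D/2)^2.
A = pi*(0.181/2)^2 = 0.025730 m^2
Q = 0.025730 * 1.79 = 0.0461 m^3/s
Therefore the volumetric flow rate Q = 0.0461 m^3/s.


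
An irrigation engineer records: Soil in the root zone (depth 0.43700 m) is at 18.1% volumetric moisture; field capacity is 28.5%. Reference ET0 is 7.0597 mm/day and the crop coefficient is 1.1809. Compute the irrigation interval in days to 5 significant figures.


Approach: apply soil-water budget scheduling, SMD = (FC-theta)/100*depth*1000; ETc = ET0*Kc; interval = SMD/ETc.
Step 1 — soil moisture deficit:
  SMD = (28.5 - 18.1)/100 * 0.43700 * 1000 = 45.44800 mm
Step 2 — daily crop ET (ETc = ET0*Kc):
  ETc = 7.0597 * 1.1809 = 8.336800 mm/day
Step 3 — irrigation interval (SMD/ETc):
  interval = 45.44800 / 8.336800 = 5.4515 days
Therefore the irrigation interval = 5.4515 days.


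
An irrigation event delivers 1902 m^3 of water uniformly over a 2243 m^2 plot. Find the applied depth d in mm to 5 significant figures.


Approach: apply depth from volume over area, d = (V/A)*1000.
d = (1902 / 2243) * 1000 = 847.97 mm
Therefore the applied depth d = 847.97 mm.


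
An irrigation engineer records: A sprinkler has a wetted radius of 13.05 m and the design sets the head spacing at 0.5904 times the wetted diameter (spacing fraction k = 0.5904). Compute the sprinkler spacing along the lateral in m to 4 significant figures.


Approach: apply the sprinkler spacing rule (spacing as a fraction of wetted diameter), S = k*(2*R).
S = 0.5904 * (2 * 13.05) = 15.41 m
Therefore the sprinkler spacing along the lateral = 15.41 m.


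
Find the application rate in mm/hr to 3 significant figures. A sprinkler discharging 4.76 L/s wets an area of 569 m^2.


Approach: apply the application rate relation, rate = (Q/A)*3600.
rate = (4.76 / 569) * 3600 = 30.1 mm/hr
Therefore the application rate = 30.1 mm/hr.


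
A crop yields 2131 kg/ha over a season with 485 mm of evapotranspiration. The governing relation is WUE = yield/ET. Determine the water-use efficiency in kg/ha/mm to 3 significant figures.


WUE = 2131 / 485 = 4.39 kg/ha/mm
Therefore the water-use efficiency = 4.39 kg/ha/mm.


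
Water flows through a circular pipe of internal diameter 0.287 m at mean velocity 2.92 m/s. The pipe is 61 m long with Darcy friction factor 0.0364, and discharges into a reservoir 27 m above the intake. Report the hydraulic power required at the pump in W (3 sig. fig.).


Approach: apply continuity + Darcy-Weisbach + hydraulic power, Q = A*v; hf = f*(L/D)*(v^2/(2g)); H = static + hf; P = rho*g*Q*H.
Step 1 — flow rate (continuity, Q = A*v):
  A = pi*(0.287/2)^2 = 0.064692 m^2
  Q = 0.064692 * 2.92 = 0.18890 m^3/s
Step 2 — friction head loss (Darcy-Weisbach):
  hf = 0.0364 * (61/0.287) * (2.92^2 / (2*9.81))
  hf = 3.3621 m
Step 3 — total head: H = 27 + 3.3621 = 30.362 m
Step 4 — hydraulic power (P = rho*g*Q*H):
  P = 1000 * 9.81 * 0.18890 * 30.362 = 56300 W
Therefore the hydraulic power required at the pump = 56300 W.


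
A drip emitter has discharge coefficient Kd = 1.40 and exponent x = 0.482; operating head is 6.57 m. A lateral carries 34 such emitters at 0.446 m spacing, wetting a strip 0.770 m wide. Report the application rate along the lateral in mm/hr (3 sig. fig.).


Approach: apply the emitter equation with a lateral mass balance, q = Kd*h^x; Q = n*q; rate = Q/(n*spacing*width).
Step 1 — single emitter flow (q = Kd*h^x):
  q = 1.40 * 6.57^0.482 = 3.4689 L/hr
Step 2 — total lateral flow: Q = 34 * 3.4689 = 117.94 L/hr
Step 3 — wetted area: A = 34 * 0.446 * 0.770 = 11.676 m^2
Step 4 — application rate: Q/A = 117.94/11.676 = 10.1 mm/hr
Therefore the application rate along the lateral = 10.1 mm/hr.


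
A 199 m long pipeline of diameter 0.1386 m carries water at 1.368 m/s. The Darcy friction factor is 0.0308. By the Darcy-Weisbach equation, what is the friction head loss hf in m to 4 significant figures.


Approach: apply the Darcy-Weisbach equation, hf = f*(L/D)*(v^2/(2g)).
hf = 0.0308 * (199/0.1386) * (1.368^2 / (2*9.81))
hf = 4.218 m
Therefore the friction head loss hf = 4.218 m.


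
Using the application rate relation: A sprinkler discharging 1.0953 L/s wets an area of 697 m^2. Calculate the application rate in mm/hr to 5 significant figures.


Approach: apply the application rate relation, rate = (Q/A)*3600.
rate = (1.0953 / 697) * 3600 = 5.6572 mm/hr
Therefore the application rate = 5.6572 mm/hr.


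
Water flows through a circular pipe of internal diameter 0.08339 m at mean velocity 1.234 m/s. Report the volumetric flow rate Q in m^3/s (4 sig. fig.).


Approach: apply the continuity equation for pipe flow, Q = A * v with A = pi*(D/2)^2.
A = pi*(0.08339/2)^2 = 0.00546157 m^2
Q = 0.00546157 * 1.234 = 0.006740 m^3/s
Therefore the volumetric flow rate Q = 0.006740 m^3/s.


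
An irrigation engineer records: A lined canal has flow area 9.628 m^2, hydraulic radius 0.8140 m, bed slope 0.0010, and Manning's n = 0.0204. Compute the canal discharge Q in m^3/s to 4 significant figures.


Approach: apply Manning's equation, Q = (1/n)*A*R^(2/3)*S^(1/2).
Q = (1/0.0204) * 9.628 * 0.8140^(2/3) * 0.0010^(1/2) = 13.01 m^3/s
Therefore the canal discharge Q = 13.01 m^3/s.


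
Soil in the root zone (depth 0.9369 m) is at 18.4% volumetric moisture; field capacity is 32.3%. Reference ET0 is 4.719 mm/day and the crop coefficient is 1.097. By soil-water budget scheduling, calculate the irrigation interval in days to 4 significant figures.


Approach: apply soil-water budget scheduling, SMD = (FC-theta)/100*depth*1000; ETc = ET0*Kc; interval = SMD/ETc.
Step 1 — soil moisture deficit:
  SMD = (32.3 - 18.4)/100 * 0.9369 * 1000 = 130.229 mm
Step 2 — daily crop ET (ETc = ET0*Kc):
  ETc = 4.719 * 1.097 = 5.17674 mm/day
Step 3 — irrigation interval (SMD/ETc):
  interval = 130.229 / 5.17674 = 25.16 days
Therefore the irrigation interval = 25.16 days.


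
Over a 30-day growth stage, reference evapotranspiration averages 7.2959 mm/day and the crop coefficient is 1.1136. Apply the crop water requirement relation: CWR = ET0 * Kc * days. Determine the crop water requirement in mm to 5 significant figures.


CWR = 7.2959 * 1.1136 * 30 = 243.74 mm
Therefore the crop water requirement = 243.74 mm.


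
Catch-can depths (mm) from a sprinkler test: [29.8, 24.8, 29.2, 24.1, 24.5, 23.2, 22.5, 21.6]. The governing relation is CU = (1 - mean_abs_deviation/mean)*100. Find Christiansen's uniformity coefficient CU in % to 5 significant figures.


mean = 24.96250 mm
mean |d_i - mean| = 2.268750 mm
CU = (1 - 2.268750/24.96250)*100 = 90.911 %
Therefore Christiansen's uniformity coefficient CU = 90.911 %.


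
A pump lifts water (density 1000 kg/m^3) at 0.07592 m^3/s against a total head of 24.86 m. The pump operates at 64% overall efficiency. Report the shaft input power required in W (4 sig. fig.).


Approach: apply hydraulic power then efficiency conversion, P = rho*g*Q*H; P_in = P/eta.
Step 1 — hydraulic power (P = rho*g*Q*H):
  P = 1000 * 9.81 * 0.07592 * 24.86 = 18515.1 W
Step 2 — input power: P_in = P/eta = 18515.1 / 0.64 = 28930 W
Therefore the shaft input power required = 28930 W.


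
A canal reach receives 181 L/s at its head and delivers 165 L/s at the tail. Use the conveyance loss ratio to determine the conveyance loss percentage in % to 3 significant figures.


Approach: apply the conveyance loss ratio, loss% = ((Q_head - Q_tail)/Q_head)*100.
loss = ((181 - 165)/181)*100 = 8.84 %
Therefore the conveyance loss percentage = 8.84 %.
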